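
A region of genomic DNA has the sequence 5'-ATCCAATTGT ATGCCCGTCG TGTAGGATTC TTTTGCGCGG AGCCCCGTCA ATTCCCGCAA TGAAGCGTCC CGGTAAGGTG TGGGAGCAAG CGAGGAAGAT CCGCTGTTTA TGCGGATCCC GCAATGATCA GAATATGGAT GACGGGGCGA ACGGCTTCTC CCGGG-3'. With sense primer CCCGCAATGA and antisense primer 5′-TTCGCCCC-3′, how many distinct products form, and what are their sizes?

The forward primer CCCGCAATGA matches the top strand at positions 54–63, 118–127.
The reverse primer's reverse complement is GGGGCGAA, matching at positions 144–151.
Each forward site pairs with the reverse site to give a product ending at position 151: sizes 98, 34 bp.

Two products: 98 bp, 34 bp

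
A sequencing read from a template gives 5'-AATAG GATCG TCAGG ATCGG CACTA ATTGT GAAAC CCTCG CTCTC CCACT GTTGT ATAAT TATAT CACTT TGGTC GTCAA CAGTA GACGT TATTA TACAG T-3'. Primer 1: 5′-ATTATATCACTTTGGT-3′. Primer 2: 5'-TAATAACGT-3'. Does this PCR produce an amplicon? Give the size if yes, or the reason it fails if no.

Primer 1 (ATTATATCACTTTGGT) matches the top strand at positions 59–74; it acts as a forward primer.
Primer 2's reverse complement is ACGTTATTA, matching the top strand at positions 87–95; it acts as a reverse primer.
The 3' ends face each other across positions 59–95, giving a 37 bp product.

Yes — a 37 bp product.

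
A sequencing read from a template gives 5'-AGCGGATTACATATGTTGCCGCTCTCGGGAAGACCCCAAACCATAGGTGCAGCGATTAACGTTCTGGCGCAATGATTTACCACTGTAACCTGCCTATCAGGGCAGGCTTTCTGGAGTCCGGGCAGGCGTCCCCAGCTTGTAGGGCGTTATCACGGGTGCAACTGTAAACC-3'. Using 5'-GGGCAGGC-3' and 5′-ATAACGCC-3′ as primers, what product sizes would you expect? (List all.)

The forward primer GGGCAGGC matches the top strand at positions 100–107, 120–127.
The reverse primer's reverse complement is GGCGTTAT, matching at positions 143–150.
Each forward site pairs with the reverse site to give a product ending at position 150: sizes 51, 31 bp.

51 bp, 31 bp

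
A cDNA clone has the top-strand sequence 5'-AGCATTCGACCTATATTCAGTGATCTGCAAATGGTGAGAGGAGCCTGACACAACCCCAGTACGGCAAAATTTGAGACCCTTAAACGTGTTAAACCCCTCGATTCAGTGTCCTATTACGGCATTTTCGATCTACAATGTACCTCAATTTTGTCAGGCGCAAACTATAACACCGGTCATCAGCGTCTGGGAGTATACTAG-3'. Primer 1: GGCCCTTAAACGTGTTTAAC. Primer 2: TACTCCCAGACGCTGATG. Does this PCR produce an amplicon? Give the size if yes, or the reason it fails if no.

No product — primer 1 has no binding site in the template.

Primer 1 (GGCCCTTAAACGTGTTTAAC) does not match the top strand, and its reverse complement GTTAAACACGTTTAAGGGCC does not match either.
With no annealing site for primer 1, no amplification occurs.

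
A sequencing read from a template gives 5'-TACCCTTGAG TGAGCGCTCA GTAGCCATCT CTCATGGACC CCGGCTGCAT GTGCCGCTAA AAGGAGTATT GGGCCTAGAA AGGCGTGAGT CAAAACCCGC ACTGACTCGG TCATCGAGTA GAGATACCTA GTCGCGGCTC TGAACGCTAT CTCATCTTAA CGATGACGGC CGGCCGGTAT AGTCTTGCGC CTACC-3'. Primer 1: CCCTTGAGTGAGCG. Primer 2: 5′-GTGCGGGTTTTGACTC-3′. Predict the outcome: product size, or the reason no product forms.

Primer 1 (CCCTTGAGTGAGCG) matches the top strand at positions 3–16; it acts as a forward primer.
Primer 2's reverse complement is GAGTCAAAACCCGCAC, matching the top strand at positions 87–102; it acts as a reverse primer.
The 3' ends face each other across positions 3–102, giving a 100 bp product.

Yes — a 100 bp product.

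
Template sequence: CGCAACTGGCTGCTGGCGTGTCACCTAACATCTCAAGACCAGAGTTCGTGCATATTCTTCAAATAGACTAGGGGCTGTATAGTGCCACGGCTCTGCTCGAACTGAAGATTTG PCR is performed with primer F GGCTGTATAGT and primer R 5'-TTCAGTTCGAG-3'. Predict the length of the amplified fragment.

The forward primer matches the template at positions 73–83.
Taking the reverse complement of TTCAGTTCGAG gives CTCGAACTGAA, found at positions 96–106 on the template; the primer anneals here to the top strand with its 3' end pointing upstream.
Product length = (reverse-primer end) − (forward-primer start) + 1 = 106 − 73 + 1 = 34 bp.

34 bp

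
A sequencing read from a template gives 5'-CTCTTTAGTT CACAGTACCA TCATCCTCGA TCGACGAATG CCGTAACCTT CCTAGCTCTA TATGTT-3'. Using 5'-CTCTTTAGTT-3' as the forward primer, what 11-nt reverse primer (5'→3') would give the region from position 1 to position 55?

5'-CTAGGAAGGTT-3'

The product's 3' end on the top strand is position 55.
The reverse primer anneals to the top strand over positions 45–55, i.e. to AACCTTCCTAG.
Its sequence written 5'→3' is the reverse complement: CTAGGAAGGTT.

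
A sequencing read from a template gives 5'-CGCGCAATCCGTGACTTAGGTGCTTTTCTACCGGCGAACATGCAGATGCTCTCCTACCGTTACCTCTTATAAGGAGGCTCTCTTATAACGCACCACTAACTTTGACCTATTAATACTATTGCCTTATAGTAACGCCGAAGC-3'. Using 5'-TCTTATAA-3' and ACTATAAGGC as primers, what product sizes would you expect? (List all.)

The forward primer TCTTATAA matches the top strand at positions 65–72, 81–88.
The reverse primer's reverse complement is GCCTTATAGT, matching at positions 121–130.
Each forward site pairs with the reverse site to give a product ending at position 130: sizes 66, 50 bp.

66 bp, 50 bp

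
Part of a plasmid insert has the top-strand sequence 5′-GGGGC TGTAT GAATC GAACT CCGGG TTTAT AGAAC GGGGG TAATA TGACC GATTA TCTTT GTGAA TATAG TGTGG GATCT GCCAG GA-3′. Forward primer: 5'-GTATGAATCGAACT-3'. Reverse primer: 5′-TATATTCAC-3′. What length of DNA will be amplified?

Forward primer GTATGAATCGAACT is found on the top strand at positions 7–20.
The reverse primer's reverse complement is GTGAATATA, which matches the template at positions 61–69.
Amplicon spans positions 7–69: 63 bp.

63 bp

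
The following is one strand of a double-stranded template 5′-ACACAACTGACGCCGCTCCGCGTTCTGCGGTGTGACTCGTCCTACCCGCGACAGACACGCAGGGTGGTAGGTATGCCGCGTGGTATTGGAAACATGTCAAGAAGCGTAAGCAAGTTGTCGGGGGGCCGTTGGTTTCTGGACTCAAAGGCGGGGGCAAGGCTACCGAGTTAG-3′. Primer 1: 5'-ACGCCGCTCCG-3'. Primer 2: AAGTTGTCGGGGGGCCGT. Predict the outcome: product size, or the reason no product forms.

Primer 1 (ACGCCGCTCCG) matches the top strand at positions 10–20 (3' end points downstream).
Primer 2 (AAGTTGTCGGGGGGCCGT) also matches the top strand directly, at positions 112–129 — its reverse complement ACGGCCCCCCGACAACTT is not present.
Both primers anneal to the bottom strand with 3' ends pointing the same way, so neither can prime synthesis back toward the other.

No product — both primers anneal to the same strand and extend in the same direction.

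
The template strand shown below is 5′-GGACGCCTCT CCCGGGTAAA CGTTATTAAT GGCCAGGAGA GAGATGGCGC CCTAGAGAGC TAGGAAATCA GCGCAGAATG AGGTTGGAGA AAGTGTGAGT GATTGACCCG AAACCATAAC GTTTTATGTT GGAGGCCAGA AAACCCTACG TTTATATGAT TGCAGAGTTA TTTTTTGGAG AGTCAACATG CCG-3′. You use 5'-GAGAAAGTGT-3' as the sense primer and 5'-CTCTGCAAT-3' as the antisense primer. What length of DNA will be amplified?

81 bp

The forward primer matches the template at positions 87–96.
Reverse complement of the reverse primer: ATTGCAGAG. This occurs on the top strand at positions 159–167.
Amplicon spans positions 87–167: 81 bp.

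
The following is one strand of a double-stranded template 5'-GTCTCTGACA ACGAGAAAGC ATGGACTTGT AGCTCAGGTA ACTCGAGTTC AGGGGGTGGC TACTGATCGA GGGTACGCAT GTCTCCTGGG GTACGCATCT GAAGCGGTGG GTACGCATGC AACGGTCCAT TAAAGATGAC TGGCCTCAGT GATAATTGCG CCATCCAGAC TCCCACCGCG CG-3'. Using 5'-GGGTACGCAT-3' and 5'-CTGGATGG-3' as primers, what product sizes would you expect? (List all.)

98 bp, 80 bp, 60 bp

The forward primer GGGTACGCAT matches the top strand at positions 71–80, 89–98, 109–118.
The reverse primer's reverse complement is CCATCCAG, matching at positions 161–168.
Each forward site pairs with the reverse site to give a product ending at position 168: sizes 98, 80, 60 bp.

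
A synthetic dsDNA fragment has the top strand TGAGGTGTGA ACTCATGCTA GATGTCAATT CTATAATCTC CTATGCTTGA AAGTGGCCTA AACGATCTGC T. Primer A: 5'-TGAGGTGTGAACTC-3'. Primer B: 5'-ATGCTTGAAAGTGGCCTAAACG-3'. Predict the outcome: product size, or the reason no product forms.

No product — both primers anneal to the same strand and extend in the same direction.

Primer A (TGAGGTGTGAACTC) matches the top strand at positions 1–14 (3' end points downstream).
Primer B (ATGCTTGAAAGTGGCCTAAACG) also matches the top strand directly, at positions 43–64 — its reverse complement CGTTTAGGCCACTTTCAAGCAT is not present.
Both primers anneal to the bottom strand with 3' ends pointing the same way, so neither can prime synthesis back toward the other.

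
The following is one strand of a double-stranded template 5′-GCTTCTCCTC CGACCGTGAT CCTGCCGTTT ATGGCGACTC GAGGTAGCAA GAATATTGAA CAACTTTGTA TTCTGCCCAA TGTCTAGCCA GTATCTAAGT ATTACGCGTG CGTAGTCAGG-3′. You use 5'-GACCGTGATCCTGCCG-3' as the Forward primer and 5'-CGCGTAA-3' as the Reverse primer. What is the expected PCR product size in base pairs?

Forward primer GACCGTGATCCTGCCG is found on the top strand at positions 12–27.
Taking the reverse complement of CGCGTAA gives TTACGCG, found at positions 102–108 on the template; the primer anneals here to the top strand with its 3' end pointing upstream.
Amplicon spans positions 12–108: 97 bp.

97 bp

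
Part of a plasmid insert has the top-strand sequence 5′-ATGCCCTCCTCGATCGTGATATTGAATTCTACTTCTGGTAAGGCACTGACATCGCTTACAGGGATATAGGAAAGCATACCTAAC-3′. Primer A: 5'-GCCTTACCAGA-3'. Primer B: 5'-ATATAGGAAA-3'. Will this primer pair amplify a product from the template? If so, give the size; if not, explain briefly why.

Primer A (GCCTTACCAGA) has reverse complement TCTGGTAAGGC, which matches the top strand at positions 34–44; primer A anneals to the top strand there with its 3' end pointing upstream toward position 34.
Primer B (ATATAGGAAA) matches the top strand directly at positions 64–73; it anneals to the bottom strand with its 3' end pointing downstream toward position 73.
The 3' ends diverge (primer A extends toward position 1, primer B toward position 84), so the primers never converge on a shared product.

No product — the primers' 3' ends point away from each other.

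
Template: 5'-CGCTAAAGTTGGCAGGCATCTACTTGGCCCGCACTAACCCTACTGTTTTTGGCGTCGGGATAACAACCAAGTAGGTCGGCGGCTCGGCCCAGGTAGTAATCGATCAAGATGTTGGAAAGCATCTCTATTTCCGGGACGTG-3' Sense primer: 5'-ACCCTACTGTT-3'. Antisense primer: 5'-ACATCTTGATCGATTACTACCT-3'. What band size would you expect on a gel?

Forward primer ACCCTACTGTT is found on the top strand at positions 37–47.
The reverse primer's reverse complement is AGGTAGTAATCGATCAAGATGT, which matches the template at positions 91–112.
Product length = (reverse-primer end) − (forward-primer start) + 1 = 112 − 37 + 1 = 76 bp.

76 bp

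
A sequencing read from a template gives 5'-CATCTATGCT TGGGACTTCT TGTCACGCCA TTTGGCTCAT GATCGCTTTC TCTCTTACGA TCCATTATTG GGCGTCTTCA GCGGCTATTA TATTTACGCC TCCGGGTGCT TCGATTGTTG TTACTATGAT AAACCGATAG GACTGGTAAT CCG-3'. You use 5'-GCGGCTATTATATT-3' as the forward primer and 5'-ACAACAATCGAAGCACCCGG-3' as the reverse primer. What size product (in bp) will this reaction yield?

41 bp

Scanning the template, GCGGCTATTATATT occurs at positions 81–94; this primer anneals to the bottom strand there with its 3' end pointing downstream.
Taking the reverse complement of ACAACAATCGAAGCACCCGG gives CCGGGTGCTTCGATTGTTGT, found at positions 102–121 on the template; the primer anneals here to the top strand with its 3' end pointing upstream.
Amplicon spans positions 81–121: 41 bp.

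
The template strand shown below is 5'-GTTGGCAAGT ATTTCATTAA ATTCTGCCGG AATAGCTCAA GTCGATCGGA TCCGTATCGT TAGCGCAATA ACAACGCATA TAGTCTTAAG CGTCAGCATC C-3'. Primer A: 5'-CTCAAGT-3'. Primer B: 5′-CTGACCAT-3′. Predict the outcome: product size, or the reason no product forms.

No product — primer B has no binding site in the template.

Primer B (CTGACCAT) does not match the top strand, and its reverse complement ATGGTCAG does not match either.
With no annealing site for primer B, no amplification occurs.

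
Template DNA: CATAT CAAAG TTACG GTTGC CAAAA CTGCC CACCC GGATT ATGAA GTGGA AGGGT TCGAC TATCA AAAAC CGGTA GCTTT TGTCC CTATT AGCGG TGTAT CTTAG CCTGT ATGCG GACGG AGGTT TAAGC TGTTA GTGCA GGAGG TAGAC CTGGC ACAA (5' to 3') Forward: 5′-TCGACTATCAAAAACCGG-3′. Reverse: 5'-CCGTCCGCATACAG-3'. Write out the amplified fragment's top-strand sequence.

5'-TCGACTATCAAAAACCGGTAGCTTTTGTCCCTATTAGCGGTGTATCTTAGCCTGTATGCGGACGG-3'

Forward primer TCGACTATCAAAAACCGG is found on the top strand at positions 56–73.
Reverse complement of the reverse primer: CTGTATGCGGACGG. This occurs on the top strand at positions 107–120.
The product is the template from position 56 through 120 (65 bp).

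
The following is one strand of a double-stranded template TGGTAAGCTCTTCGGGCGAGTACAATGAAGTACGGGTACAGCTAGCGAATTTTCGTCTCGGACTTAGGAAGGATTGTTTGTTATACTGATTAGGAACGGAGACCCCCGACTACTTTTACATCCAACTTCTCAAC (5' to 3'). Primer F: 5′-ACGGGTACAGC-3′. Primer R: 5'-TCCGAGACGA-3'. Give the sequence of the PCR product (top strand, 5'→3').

5'-ACGGGTACAGCTAGCGAATTTTCGTCTCGGA-3'

Forward primer ACGGGTACAGC is found on the top strand at positions 32–42.
Reverse complement of the reverse primer: TCGTCTCGGA. This occurs on the top strand at positions 53–62.
The product is the template from position 32 through 62 (31 bp).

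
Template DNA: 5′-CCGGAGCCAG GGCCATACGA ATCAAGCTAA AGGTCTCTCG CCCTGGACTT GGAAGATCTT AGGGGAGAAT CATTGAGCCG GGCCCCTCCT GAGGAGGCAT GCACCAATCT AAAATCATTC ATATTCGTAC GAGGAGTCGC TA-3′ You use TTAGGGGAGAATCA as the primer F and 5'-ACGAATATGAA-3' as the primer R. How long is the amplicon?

70 bp

The forward primer matches the template at positions 59–72.
The reverse primer's reverse complement is TTCATATTCGT, which matches the template at positions 118–128.
Amplicon spans positions 59–128: 70 bp.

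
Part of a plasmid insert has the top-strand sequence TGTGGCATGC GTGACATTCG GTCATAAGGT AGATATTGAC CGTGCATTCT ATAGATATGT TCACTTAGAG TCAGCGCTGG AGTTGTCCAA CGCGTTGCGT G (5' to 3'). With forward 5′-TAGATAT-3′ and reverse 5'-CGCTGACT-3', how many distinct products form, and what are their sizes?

The forward primer TAGATAT matches the top strand at positions 30–36, 52–58.
The reverse primer's reverse complement is AGTCAGCG, matching at positions 69–76.
Each forward site pairs with the reverse site to give a product ending at position 76: sizes 47, 25 bp.

Two products: 47 bp, 25 bp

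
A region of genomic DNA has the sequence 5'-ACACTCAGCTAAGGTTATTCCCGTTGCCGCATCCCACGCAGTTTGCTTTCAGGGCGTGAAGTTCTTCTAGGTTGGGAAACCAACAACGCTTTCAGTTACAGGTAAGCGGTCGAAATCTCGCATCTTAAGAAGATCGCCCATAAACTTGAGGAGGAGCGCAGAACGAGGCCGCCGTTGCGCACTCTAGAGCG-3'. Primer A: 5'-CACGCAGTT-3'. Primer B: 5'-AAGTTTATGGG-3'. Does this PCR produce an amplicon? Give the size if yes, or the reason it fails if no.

Primer A (CACGCAGTT) matches the top strand at positions 35–43; it acts as a forward primer.
Primer B's reverse complement is CCCATAAACTT, matching the top strand at positions 137–147; it acts as a reverse primer.
The 3' ends face each other across positions 35–147, giving a 113 bp product.

Yes — a 113 bp product.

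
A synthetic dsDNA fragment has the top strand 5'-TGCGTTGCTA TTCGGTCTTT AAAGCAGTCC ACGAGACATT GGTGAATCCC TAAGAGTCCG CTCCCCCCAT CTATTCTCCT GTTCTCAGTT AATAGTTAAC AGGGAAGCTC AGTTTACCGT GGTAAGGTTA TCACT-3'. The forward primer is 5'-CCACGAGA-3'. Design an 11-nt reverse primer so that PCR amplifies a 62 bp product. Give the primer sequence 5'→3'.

5'-AACTGAGAACA-3'

The forward primer binds at positions 29–36, so a 62 bp product ends at position 29 + 62 − 1 = 90.
The reverse primer anneals to the top strand over positions 80–90, i.e. to TGTTCTCAGTT.
Its sequence written 5'→3' is the reverse complement: AACTGAGAACA.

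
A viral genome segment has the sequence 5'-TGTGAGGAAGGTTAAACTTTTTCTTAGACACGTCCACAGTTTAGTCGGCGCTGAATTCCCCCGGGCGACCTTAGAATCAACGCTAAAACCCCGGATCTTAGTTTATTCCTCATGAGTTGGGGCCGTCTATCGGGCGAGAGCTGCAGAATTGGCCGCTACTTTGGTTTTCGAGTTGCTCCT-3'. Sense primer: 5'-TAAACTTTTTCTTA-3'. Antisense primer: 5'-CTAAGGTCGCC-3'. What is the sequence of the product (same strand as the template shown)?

Scanning the template, TAAACTTTTTCTTA occurs at positions 13–26; this primer anneals to the bottom strand there with its 3' end pointing downstream.
Reverse complement of the reverse primer: GGCGACCTTAG. This occurs on the top strand at positions 64–74.
The product is the template from position 13 through 74 (62 bp).

5'-TAAACTTTTTCTTAGACACGTCCACAGTTTAGTCGGCGCTGAATTCCCCCGGGCGACCTTAG-3'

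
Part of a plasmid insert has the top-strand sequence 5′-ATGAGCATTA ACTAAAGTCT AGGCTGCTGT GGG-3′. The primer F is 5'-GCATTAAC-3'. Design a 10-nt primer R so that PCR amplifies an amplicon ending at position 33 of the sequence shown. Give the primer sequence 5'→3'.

The forward primer binds at positions 5–12; the product's 3' end on the top strand is position 33.
The reverse primer anneals to the top strand over positions 24–33, i.e. to CTGCTGTGGG.
Its sequence written 5'→3' is the reverse complement: CCCACAGCAG.

5'-CCCACAGCAG-3'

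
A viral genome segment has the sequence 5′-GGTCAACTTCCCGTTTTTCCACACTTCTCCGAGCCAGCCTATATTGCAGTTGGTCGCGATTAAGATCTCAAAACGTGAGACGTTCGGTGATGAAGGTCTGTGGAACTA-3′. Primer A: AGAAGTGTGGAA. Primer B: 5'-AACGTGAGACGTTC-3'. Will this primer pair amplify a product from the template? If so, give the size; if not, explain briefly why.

Primer A (AGAAGTGTGGAA) has reverse complement TTCCACACTTCT, which matches the top strand at positions 17–28; primer A anneals to the top strand there with its 3' end pointing upstream toward position 17.
Primer B (AACGTGAGACGTTC) matches the top strand directly at positions 72–85; it anneals to the bottom strand with its 3' end pointing downstream toward position 85.
The 3' ends diverge (primer A extends toward position 1, primer B toward position 108), so the primers never converge on a shared product.

No product — the primers' 3' ends point away from each other.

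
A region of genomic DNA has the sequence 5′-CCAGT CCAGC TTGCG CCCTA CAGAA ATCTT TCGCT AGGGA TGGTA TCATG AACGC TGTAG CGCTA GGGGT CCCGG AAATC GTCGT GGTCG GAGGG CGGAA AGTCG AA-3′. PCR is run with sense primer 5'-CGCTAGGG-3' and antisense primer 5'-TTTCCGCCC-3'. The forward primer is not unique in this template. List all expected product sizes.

70 bp, 41 bp

The forward primer CGCTAGGG matches the top strand at positions 32–39, 61–68.
The reverse primer's reverse complement is GGGCGGAAA, matching at positions 93–101.
Each forward site pairs with the reverse site to give a product ending at position 101: sizes 70, 41 bp.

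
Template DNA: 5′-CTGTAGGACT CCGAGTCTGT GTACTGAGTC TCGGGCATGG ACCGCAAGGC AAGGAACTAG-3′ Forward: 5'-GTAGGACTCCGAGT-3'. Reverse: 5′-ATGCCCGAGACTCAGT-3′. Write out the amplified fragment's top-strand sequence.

5'-GTAGGACTCCGAGTCTGTGTACTGAGTCTCGGGCAT-3'

The forward primer matches the template at positions 3–16.
Reverse complement of the reverse primer: ACTGAGTCTCGGGCAT. This occurs on the top strand at positions 23–38.
The product is the template from position 3 through 38 (36 bp).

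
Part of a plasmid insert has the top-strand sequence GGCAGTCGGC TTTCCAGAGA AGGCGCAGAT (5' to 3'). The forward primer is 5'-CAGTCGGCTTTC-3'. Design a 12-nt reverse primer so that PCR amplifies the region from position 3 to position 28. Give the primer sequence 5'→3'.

The product's 3' end on the top strand is position 28.
The reverse primer anneals to the top strand over positions 17–28, i.e. to GAGAAGGCGCAG.
Its sequence written 5'→3' is the reverse complement: CTGCGCCTTCTC.

5'-CTGCGCCTTCTC-3'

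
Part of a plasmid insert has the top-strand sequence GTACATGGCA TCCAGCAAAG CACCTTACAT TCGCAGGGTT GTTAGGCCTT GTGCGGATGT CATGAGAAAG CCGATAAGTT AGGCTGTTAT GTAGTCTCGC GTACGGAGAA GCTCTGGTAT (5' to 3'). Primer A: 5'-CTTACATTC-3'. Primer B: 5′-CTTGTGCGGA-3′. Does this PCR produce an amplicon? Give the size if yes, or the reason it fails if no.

No product — both primers anneal to the same strand and extend in the same direction.

Primer A (CTTACATTC) matches the top strand at positions 24–32 (3' end points downstream).
Primer B (CTTGTGCGGA) also matches the top strand directly, at positions 48–57 — its reverse complement TCCGCACAAG is not present.
Both primers anneal to the bottom strand with 3' ends pointing the same way, so neither can prime synthesis back toward the other.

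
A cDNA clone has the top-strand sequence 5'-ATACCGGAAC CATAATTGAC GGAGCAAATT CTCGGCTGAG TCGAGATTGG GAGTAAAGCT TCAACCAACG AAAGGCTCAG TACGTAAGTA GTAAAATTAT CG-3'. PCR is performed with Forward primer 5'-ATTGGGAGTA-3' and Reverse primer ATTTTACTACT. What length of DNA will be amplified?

Forward primer ATTGGGAGTA is found on the top strand at positions 46–55.
Taking the reverse complement of ATTTTACTACT gives AGTAGTAAAAT, found at positions 87–97 on the template; the primer anneals here to the top strand with its 3' end pointing upstream.
The product runs from position 46 to position 97, so its length is 97 − 46 + 1 = 52 bp.

52 bp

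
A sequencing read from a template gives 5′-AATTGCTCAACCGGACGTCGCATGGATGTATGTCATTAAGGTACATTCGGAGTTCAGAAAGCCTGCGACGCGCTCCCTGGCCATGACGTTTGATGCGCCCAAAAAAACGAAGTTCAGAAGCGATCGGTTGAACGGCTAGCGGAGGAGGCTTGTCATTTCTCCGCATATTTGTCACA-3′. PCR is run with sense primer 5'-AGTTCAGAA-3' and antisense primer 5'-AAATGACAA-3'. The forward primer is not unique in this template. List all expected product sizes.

The forward primer AGTTCAGAA matches the top strand at positions 51–59, 111–119.
The reverse primer's reverse complement is TTGTCATTT, matching at positions 150–158.
Each forward site pairs with the reverse site to give a product ending at position 158: sizes 108, 48 bp.

108 bp, 48 bp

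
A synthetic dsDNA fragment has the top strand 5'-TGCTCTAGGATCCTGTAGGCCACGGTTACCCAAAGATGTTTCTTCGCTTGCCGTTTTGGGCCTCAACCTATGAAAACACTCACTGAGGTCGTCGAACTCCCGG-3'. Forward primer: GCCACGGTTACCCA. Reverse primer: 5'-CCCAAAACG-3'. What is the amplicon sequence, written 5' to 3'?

5'-GCCACGGTTACCCAAAGATGTTTCTTCGCTTGCCGTTTTGGG-3'

Forward primer GCCACGGTTACCCA is found on the top strand at positions 19–32.
Reverse complement of the reverse primer: CGTTTTGGG. This occurs on the top strand at positions 52–60.
The product is the template from position 19 through 60 (42 bp).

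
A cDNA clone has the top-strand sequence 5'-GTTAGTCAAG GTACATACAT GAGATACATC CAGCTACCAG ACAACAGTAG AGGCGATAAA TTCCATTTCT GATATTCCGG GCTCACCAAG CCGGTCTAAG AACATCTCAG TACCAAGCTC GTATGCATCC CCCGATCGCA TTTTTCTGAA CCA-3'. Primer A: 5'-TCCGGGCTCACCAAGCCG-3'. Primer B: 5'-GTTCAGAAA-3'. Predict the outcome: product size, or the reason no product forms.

Yes — a 76 bp product.

Primer A (TCCGGGCTCACCAAGCCG) matches the top strand at positions 76–93; it acts as a forward primer.
Primer B's reverse complement is TTTCTGAAC, matching the top strand at positions 143–151; it acts as a reverse primer.
The 3' ends face each other across positions 76–151, giving a 76 bp product.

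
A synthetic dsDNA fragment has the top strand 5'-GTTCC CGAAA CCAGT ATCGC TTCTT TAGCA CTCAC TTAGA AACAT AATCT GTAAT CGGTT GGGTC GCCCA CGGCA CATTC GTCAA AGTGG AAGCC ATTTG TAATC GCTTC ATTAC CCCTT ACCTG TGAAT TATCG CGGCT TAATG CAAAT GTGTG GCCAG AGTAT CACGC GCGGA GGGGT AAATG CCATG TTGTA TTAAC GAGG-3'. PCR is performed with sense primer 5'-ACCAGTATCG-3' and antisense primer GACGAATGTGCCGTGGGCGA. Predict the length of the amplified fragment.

The forward primer matches the template at positions 10–19.
The reverse primer's reverse complement is TCGCCCACGGCACATTCGTC, which matches the template at positions 64–83.
The product runs from position 10 to position 83, so its length is 83 − 10 + 1 = 74 bp.

74 bp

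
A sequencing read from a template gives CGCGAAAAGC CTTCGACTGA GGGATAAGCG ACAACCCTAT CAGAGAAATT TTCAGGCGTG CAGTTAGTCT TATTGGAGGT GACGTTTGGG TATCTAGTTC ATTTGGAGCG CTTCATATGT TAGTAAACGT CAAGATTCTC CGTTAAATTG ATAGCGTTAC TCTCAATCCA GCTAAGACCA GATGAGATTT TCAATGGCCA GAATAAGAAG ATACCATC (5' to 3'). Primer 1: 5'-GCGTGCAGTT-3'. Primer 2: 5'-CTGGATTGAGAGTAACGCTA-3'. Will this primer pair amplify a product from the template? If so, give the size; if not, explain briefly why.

Primer 1 (GCGTGCAGTT) matches the top strand at positions 56–65; it acts as a forward primer.
Primer 2's reverse complement is TAGCGTTACTCTCAATCCAG, matching the top strand at positions 152–171; it acts as a reverse primer.
The 3' ends face each other across positions 56–171, giving a 116 bp product.

Yes — a 116 bp product.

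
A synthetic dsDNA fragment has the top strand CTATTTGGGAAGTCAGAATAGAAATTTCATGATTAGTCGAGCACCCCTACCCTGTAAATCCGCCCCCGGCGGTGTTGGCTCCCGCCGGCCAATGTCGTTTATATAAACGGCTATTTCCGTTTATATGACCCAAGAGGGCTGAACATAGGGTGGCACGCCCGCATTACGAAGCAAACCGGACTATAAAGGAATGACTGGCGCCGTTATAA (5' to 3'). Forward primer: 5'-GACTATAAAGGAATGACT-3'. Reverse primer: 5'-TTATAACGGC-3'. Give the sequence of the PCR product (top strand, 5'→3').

5'-GACTATAAAGGAATGACTGGCGCCGTTATAA-3'

Scanning the template, GACTATAAAGGAATGACT occurs at positions 179–196; this primer anneals to the bottom strand there with its 3' end pointing downstream.
The reverse primer's reverse complement is GCCGTTATAA, which matches the template at positions 200–209.
The product is the template from position 179 through 209 (31 bp).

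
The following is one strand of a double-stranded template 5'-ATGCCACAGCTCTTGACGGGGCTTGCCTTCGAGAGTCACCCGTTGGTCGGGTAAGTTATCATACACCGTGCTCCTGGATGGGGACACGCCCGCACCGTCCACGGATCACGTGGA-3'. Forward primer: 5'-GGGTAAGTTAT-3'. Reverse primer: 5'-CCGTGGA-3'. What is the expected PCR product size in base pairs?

The forward primer matches the template at positions 49–59.
Taking the reverse complement of CCGTGGA gives TCCACGG, found at positions 98–104 on the template; the primer anneals here to the top strand with its 3' end pointing upstream.
Amplicon spans positions 49–104: 56 bp.

56 bp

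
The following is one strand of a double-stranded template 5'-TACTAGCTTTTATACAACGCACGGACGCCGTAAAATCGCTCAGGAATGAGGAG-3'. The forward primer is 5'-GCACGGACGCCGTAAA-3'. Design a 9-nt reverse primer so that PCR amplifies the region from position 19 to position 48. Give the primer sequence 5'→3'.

5'-CATTCCTGA-3'

The product's 3' end on the top strand is position 48.
The reverse primer anneals to the top strand over positions 40–48, i.e. to TCAGGAATG.
Its sequence written 5'→3' is the reverse complement: CATTCCTGA.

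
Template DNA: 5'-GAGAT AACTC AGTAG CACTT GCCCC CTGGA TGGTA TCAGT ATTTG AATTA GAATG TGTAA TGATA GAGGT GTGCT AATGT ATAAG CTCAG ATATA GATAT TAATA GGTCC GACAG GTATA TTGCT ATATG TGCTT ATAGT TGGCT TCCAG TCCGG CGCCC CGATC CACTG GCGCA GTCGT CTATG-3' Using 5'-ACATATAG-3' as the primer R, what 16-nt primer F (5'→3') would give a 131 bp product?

The reverse primer's reverse complement CTATATGT matches the template at positions 124–131, so the product ends at position 131.
A 131 bp product then starts at position 131 − 131 + 1 = 1.
The forward primer is identical to the top strand there: GAGATAACTCAGTAGC.

5'-GAGATAACTCAGTAGC-3'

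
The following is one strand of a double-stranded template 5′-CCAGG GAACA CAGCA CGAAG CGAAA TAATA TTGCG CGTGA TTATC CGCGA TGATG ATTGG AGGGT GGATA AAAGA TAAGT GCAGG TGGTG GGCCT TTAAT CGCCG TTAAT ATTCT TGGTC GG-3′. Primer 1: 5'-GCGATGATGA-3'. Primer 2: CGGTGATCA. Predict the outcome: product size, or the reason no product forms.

No product — primer 2 has no binding site in the template.

Primer 2 (CGGTGATCA) does not match the top strand, and its reverse complement TGATCACCG does not match either.
With no annealing site for primer 2, no amplification occurs.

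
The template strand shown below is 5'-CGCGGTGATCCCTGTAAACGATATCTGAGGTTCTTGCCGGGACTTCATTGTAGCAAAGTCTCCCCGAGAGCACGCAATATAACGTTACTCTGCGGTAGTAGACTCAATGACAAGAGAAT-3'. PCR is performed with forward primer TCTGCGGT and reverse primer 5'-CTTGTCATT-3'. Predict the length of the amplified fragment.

26 bp

Forward primer TCTGCGGT is found on the top strand at positions 89–96.
Reverse complement of the reverse primer: AATGACAAG. This occurs on the top strand at positions 106–114.
Amplicon spans positions 89–114: 26 bp.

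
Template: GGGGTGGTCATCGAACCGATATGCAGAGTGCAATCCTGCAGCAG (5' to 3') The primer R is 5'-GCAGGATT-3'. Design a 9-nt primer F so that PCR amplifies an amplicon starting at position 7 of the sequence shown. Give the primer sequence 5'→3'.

5'-GTCATCGAA-3'

The reverse primer's reverse complement AATCCTGC matches the template at positions 32–39; the product starts at position 7.
The forward primer is identical to the top strand over positions 7–15: GTCATCGAA.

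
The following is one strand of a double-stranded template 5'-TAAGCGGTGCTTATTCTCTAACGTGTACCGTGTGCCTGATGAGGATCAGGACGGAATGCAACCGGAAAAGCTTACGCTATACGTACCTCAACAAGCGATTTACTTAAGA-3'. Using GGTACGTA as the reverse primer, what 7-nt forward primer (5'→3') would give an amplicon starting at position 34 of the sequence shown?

5'-GCCTGAT-3'

The reverse primer's reverse complement TACGTACC matches the template at positions 80–87; the product starts at position 34.
The forward primer is identical to the top strand over positions 34–40: GCCTGAT.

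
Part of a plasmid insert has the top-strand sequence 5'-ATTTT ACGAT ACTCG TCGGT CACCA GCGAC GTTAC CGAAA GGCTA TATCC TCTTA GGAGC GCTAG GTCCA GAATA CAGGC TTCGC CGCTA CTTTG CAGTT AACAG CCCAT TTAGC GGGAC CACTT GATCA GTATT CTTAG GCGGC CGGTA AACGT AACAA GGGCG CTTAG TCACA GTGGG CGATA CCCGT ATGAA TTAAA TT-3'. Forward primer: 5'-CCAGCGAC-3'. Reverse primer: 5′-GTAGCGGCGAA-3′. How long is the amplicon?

69 bp

Forward primer CCAGCGAC is found on the top strand at positions 23–30.
Reverse complement of the reverse primer: TTCGCCGCTAC. This occurs on the top strand at positions 81–91.
Product length = (reverse-primer end) − (forward-primer start) + 1 = 91 − 23 + 1 = 69 bp.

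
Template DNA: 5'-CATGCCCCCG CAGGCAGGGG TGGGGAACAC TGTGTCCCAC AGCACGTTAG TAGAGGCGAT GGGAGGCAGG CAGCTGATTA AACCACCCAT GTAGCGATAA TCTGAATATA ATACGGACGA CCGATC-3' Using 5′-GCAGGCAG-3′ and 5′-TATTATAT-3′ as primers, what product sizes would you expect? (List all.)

The forward primer GCAGGCAG matches the top strand at positions 10–17, 66–73.
The reverse primer's reverse complement is ATATAATA, matching at positions 106–113.
Each forward site pairs with the reverse site to give a product ending at position 113: sizes 104, 48 bp.

104 bp, 48 bp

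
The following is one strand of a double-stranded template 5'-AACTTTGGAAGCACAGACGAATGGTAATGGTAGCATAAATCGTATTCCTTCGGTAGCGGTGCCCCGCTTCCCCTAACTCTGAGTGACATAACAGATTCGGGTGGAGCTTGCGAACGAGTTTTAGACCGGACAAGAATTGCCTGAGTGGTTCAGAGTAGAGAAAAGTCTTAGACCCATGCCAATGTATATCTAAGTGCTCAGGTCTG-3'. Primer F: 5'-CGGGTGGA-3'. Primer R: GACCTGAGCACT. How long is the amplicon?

107 bp

The forward primer matches the template at positions 98–105.
The reverse primer's reverse complement is AGTGCTCAGGTC, which matches the template at positions 193–204.
Product length = (reverse-primer end) − (forward-primer start) + 1 = 204 − 98 + 1 = 107 bp.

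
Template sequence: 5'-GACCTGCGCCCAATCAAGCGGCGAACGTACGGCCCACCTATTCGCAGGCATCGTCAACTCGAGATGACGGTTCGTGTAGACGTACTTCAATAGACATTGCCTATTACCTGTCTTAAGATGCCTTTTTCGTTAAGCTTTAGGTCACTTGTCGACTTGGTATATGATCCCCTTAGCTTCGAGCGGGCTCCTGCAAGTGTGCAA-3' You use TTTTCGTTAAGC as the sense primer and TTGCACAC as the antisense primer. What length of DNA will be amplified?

78 bp

Scanning the template, TTTTCGTTAAGC occurs at positions 124–135; this primer anneals to the bottom strand there with its 3' end pointing downstream.
The reverse primer's reverse complement is GTGTGCAA, which matches the template at positions 194–201.
The product runs from position 124 to position 201, so its length is 201 − 124 + 1 = 78 bp.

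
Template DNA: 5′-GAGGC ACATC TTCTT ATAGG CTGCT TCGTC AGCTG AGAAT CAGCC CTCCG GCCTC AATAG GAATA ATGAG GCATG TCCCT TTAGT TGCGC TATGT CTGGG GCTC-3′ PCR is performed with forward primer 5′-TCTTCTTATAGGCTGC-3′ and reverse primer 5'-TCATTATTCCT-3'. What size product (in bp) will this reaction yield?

Forward primer TCTTCTTATAGGCTGC is found on the top strand at positions 9–24.
Reverse complement of the reverse primer: AGGAATAATGA. This occurs on the top strand at positions 59–69.
Amplicon spans positions 9–69: 61 bp.

61 bp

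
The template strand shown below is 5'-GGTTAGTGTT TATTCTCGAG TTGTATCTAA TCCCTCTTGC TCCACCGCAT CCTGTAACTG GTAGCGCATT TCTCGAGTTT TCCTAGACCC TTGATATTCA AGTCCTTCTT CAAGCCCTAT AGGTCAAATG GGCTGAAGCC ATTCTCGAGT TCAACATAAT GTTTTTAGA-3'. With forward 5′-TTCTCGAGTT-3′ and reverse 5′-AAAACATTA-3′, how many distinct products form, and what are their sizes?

Three products: 153 bp, 96 bp, 24 bp

The forward primer TTCTCGAGTT matches the top strand at positions 13–22, 70–79, 142–151.
The reverse primer's reverse complement is TAATGTTTT, matching at positions 157–165.
Each forward site pairs with the reverse site to give a product ending at position 165: sizes 153, 96, 24 bp.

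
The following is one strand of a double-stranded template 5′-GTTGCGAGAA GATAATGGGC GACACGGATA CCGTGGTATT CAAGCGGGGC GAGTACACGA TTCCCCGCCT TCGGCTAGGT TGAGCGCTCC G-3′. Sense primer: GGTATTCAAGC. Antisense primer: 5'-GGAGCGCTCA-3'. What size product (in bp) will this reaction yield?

56 bp

The forward primer matches the template at positions 35–45.
Taking the reverse complement of GGAGCGCTCA gives TGAGCGCTCC, found at positions 81–90 on the template; the primer anneals here to the top strand with its 3' end pointing upstream.
Amplicon spans positions 35–90: 56 bp.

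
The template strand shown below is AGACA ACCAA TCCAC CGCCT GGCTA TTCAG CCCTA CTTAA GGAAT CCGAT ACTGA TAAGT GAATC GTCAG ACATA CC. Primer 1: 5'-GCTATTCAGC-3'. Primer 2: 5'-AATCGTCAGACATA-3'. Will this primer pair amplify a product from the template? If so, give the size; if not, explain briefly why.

Primer 1 (GCTATTCAGC) matches the top strand at positions 22–31 (3' end points downstream).
Primer 2 (AATCGTCAGACATA) also matches the top strand directly, at positions 62–75 — its reverse complement TATGTCTGACGATT is not present.
Both primers anneal to the bottom strand with 3' ends pointing the same way, so neither can prime synthesis back toward the other.

No product — both primers anneal to the same strand and extend in the same direction.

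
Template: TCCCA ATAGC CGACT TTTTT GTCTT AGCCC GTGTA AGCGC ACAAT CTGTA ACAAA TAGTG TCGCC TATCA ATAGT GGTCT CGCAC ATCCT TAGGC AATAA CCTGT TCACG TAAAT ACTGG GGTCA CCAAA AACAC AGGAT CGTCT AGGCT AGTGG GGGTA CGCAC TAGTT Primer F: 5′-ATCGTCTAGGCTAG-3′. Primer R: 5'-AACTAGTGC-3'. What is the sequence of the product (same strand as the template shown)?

5'-ATCGTCTAGGCTAGTGGGGGTACGCACTAGTT-3'

Forward primer ATCGTCTAGGCTAG is found on the top strand at positions 139–152.
Taking the reverse complement of AACTAGTGC gives GCACTAGTT, found at positions 162–170 on the template; the primer anneals here to the top strand with its 3' end pointing upstream.
The product is the template from position 139 through 170 (32 bp).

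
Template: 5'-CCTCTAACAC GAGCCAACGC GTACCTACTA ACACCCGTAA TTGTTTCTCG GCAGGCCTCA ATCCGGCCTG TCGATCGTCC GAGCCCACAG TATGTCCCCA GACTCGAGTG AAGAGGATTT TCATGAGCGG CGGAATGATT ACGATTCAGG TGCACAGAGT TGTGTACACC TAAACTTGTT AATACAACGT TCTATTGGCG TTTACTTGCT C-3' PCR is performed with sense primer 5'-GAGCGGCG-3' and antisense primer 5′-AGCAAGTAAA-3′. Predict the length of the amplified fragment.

86 bp

The forward primer matches the template at positions 125–132.
The reverse primer's reverse complement is TTTACTTGCT, which matches the template at positions 201–210.
The product runs from position 125 to position 210, so its length is 210 − 125 + 1 = 86 bp.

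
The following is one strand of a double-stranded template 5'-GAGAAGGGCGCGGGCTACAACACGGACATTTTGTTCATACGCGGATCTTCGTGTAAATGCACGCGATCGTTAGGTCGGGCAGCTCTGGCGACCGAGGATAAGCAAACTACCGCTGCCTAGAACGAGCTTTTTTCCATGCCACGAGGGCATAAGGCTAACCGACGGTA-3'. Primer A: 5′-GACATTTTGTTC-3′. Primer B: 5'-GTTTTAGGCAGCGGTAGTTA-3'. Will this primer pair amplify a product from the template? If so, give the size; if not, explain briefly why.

Primer B (GTTTTAGGCAGCGGTAGTTA) does not match the top strand, and its reverse complement TAACTACCGCTGCCTAAAAC does not match either.
With no annealing site for primer B, no amplification occurs.

No product — primer B has no binding site in the template.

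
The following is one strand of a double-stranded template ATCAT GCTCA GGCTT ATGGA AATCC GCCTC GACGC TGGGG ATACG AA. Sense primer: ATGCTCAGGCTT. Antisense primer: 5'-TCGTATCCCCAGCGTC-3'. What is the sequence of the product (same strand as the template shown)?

Scanning the template, ATGCTCAGGCTT occurs at positions 4–15; this primer anneals to the bottom strand there with its 3' end pointing downstream.
Taking the reverse complement of TCGTATCCCCAGCGTC gives GACGCTGGGGATACGA, found at positions 31–46 on the template; the primer anneals here to the top strand with its 3' end pointing upstream.
The product is the template from position 4 through 46 (43 bp).

5'-ATGCTCAGGCTTATGGAAATCCGCCTCGACGCTGGGGATACGA-3'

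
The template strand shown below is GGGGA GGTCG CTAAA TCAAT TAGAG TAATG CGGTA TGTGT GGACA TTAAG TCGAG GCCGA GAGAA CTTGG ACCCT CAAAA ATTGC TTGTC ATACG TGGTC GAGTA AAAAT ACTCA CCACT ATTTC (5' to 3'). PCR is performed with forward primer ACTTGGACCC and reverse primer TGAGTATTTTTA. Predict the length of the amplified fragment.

The forward primer matches the template at positions 65–74.
Reverse complement of the reverse primer: TAAAAATACTCA. This occurs on the top strand at positions 104–115.
Product length = (reverse-primer end) − (forward-primer start) + 1 = 115 − 65 + 1 = 51 bp.

51 bp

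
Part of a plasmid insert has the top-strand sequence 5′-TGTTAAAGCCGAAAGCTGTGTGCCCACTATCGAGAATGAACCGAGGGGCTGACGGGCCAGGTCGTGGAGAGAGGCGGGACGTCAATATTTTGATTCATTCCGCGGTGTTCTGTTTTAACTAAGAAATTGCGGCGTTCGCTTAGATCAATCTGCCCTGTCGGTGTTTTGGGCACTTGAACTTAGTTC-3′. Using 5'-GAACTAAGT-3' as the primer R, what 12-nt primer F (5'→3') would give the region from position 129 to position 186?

5'-GCGGCGTTCGCT-3'

The reverse primer's reverse complement ACTTAGTTC matches the template at positions 178–186; the product starts at position 129.
The forward primer is identical to the top strand over positions 129–140: GCGGCGTTCGCT.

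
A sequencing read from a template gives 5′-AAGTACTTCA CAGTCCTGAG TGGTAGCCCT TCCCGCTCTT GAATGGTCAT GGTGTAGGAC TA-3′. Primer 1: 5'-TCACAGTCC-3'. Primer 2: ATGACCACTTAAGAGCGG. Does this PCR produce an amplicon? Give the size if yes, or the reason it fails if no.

Primer 2 (ATGACCACTTAAGAGCGG) does not match the top strand, and its reverse complement CCGCTCTTAAGTGGTCAT does not match either.
With no annealing site for primer 2, no amplification occurs.

No product — primer 2 has no binding site in the template.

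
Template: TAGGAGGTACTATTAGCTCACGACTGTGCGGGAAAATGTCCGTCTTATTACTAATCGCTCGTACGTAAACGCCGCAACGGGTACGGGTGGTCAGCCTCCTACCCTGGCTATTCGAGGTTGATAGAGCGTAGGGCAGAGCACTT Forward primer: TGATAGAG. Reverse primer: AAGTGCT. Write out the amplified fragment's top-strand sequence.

Scanning the template, TGATAGAG occurs at positions 119–126; this primer anneals to the bottom strand there with its 3' end pointing downstream.
Reverse complement of the reverse primer: AGCACTT. This occurs on the top strand at positions 137–143.
The product is the template from position 119 through 143 (25 bp).

5'-TGATAGAGCGTAGGGCAGAGCACTT-3'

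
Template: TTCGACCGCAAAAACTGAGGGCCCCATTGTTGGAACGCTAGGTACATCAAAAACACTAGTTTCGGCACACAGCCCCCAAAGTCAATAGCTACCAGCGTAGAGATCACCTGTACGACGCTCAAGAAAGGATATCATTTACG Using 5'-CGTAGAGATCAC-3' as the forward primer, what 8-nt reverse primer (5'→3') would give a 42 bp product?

5'-AAATGATA-3'

The forward primer binds at positions 96–107, so a 42 bp product ends at position 96 + 42 − 1 = 137.
The reverse primer anneals to the top strand over positions 130–137, i.e. to TATCATTT.
Its sequence written 5'→3' is the reverse complement: AAATGATA.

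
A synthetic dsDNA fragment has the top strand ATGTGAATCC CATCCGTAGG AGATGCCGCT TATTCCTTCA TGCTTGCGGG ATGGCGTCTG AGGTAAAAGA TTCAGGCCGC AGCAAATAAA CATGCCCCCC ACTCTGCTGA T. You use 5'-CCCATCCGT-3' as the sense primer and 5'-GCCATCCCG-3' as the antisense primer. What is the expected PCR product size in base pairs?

47 bp

Scanning the template, CCCATCCGT occurs at positions 9–17; this primer anneals to the bottom strand there with its 3' end pointing downstream.
Reverse complement of the reverse primer: CGGGATGGC. This occurs on the top strand at positions 47–55.
The product runs from position 9 to position 55, so its length is 55 − 9 + 1 = 47 bp.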